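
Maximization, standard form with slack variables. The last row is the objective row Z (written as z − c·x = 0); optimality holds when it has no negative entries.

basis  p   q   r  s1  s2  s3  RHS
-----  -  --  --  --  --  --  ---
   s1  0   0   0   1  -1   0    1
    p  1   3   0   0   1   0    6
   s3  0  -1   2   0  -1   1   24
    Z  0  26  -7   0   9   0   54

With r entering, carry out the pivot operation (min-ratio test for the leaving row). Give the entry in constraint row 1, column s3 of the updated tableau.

0

Ratio test on column r — row 1: entry 0 ≤ 0; row 2: entry 0 ≤ 0; row 3: 24/2 = 12. Minimum is 12 at row 3 (s3 leaves); pivot element 2.
Divide row 3 by 2; eliminate column r from the other rows.
Row 1 update in column s3: 0 − 0·(1/2) = 0.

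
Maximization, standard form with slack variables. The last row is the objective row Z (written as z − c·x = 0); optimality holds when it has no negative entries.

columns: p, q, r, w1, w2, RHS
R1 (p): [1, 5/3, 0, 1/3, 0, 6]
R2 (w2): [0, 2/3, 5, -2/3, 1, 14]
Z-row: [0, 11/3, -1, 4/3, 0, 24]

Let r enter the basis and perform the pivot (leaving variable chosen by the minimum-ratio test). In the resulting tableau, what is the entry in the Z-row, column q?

Ratio test on column r — row 1: entry 0 ≤ 0; row 2: 14/5 = 14/5. Minimum is 14/5 at row 2 (w2 leaves); pivot element 5.
Divide row 2 by 5; eliminate column r from the other rows.
Z-row update in column q: 11/3 − (-1)·(2/15) = 19/5.

19/5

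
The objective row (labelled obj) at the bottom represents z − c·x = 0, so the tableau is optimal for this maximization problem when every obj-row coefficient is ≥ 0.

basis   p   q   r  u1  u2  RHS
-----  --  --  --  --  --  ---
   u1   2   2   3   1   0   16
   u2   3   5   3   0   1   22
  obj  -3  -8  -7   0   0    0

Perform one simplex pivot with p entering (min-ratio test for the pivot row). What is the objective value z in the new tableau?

Ratio test on column p — row 1: 16/2 = 8; row 2: 22/3 = 22/3. Minimum is 22/3 at row 2 (u2 leaves); pivot element 3.
Pivot on row 2; the obj-row RHS becomes 0 − (-3)·(22/3) = 22.

22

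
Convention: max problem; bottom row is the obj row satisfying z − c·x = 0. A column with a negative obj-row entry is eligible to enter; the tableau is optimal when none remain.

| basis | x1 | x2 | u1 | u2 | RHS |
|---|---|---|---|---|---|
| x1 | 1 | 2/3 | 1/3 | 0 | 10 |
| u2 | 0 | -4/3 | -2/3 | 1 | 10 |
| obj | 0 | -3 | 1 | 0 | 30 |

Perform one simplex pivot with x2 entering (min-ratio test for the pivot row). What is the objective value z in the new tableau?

Ratio test on column x2 — row 1: 10/(2/3) = 15; row 2: entry -4/3 ≤ 0. Minimum is 15 at row 1 (x1 leaves); pivot element 2/3.
Pivot on row 1; the obj-row RHS becomes 30 − (-3)·15 = 75.

75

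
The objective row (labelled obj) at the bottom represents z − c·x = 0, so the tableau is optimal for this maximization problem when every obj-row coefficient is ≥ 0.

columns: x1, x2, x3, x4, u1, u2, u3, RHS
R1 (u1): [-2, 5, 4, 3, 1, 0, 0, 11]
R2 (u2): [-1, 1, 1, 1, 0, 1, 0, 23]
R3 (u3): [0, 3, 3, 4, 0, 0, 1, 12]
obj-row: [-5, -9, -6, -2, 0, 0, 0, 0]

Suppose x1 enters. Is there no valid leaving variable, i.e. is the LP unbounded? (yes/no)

Every constraint-row entry in column x1 is ≤ 0, so increasing x1 is unbounded.

yes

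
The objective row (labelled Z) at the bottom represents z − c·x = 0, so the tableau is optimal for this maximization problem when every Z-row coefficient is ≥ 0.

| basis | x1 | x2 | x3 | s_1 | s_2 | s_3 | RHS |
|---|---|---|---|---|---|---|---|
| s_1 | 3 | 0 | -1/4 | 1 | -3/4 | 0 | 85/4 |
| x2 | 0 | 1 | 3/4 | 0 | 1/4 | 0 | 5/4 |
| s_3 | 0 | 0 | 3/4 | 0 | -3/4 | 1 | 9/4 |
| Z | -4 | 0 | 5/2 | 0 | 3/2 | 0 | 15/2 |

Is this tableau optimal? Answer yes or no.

no

The Z-row has a negative entry -4 in column x1, so it is not optimal.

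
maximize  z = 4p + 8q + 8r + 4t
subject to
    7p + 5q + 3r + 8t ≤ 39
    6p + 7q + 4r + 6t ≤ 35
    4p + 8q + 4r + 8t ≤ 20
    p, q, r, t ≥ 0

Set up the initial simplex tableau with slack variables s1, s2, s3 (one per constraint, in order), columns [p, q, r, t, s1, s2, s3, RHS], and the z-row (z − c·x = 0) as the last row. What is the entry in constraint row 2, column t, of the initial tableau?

6

Constraint 2 has coefficient 6 on t.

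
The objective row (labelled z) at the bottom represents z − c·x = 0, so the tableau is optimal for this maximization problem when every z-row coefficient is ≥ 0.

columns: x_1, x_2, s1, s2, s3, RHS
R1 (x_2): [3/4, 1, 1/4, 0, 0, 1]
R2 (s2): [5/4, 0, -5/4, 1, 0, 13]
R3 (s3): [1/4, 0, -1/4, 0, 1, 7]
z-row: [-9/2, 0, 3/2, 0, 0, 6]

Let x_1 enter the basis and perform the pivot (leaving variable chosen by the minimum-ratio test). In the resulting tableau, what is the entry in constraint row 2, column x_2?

Ratio test on column x_1 — row 1: 1/(3/4) = 4/3; row 2: 13/(5/4) = 52/5; row 3: 7/(1/4) = 28. Minimum is 4/3 at row 1 (x_2 leaves); pivot element 3/4.
Divide row 1 by 3/4; eliminate column x_1 from the other rows.
Row 2 update in column x_2: 0 − (5/4)·(4/3) = -5/3.

-5/3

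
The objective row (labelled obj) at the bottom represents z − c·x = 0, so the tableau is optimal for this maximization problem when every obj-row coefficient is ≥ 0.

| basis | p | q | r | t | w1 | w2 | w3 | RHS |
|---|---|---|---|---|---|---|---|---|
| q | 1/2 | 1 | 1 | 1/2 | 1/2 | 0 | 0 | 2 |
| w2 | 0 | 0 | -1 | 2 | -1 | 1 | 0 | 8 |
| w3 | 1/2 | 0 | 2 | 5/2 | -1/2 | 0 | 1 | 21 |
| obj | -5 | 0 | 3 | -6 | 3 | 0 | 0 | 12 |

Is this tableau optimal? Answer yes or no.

The obj-row has a negative entry -6 in column t, so it is not optimal.

no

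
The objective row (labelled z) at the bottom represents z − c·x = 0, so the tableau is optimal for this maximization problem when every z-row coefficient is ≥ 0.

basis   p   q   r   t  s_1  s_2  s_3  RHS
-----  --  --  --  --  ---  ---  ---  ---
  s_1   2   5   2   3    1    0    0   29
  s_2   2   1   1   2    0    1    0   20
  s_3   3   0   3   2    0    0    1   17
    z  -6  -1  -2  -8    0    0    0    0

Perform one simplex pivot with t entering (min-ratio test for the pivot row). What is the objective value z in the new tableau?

Ratio test on column t — row 1: 29/3 = 29/3; row 2: 20/2 = 10; row 3: 17/2 = 17/2. Minimum is 17/2 at row 3 (s_3 leaves); pivot element 2.
Pivot on row 3; the z-row RHS becomes 0 − (-8)·(17/2) = 68.

68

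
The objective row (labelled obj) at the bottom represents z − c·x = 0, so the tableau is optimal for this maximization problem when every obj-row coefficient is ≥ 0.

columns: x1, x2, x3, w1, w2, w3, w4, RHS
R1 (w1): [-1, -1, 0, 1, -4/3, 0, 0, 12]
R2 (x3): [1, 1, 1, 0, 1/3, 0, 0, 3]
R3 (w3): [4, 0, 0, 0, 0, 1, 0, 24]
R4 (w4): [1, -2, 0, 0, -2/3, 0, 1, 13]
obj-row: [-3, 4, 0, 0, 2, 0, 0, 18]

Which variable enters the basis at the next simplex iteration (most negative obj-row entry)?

Negative obj-row entries: x1: -3.
The most negative is -3 in column x1, so x1 enters.

x1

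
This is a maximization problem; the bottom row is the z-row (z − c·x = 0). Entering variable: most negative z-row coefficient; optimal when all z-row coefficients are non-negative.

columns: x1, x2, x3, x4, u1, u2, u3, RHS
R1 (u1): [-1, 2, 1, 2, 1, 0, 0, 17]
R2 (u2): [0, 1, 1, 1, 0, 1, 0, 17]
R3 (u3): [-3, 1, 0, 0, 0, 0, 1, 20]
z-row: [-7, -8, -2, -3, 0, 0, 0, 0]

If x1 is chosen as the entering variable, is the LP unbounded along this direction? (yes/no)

yes

Every constraint-row entry in column x1 is ≤ 0, so increasing x1 is unbounded.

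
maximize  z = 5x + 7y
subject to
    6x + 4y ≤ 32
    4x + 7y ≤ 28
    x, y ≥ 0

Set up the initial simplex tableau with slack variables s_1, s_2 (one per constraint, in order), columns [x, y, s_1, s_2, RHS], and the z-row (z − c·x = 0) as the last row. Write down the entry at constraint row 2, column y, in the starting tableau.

Constraint 2 has coefficient 7 on y.

7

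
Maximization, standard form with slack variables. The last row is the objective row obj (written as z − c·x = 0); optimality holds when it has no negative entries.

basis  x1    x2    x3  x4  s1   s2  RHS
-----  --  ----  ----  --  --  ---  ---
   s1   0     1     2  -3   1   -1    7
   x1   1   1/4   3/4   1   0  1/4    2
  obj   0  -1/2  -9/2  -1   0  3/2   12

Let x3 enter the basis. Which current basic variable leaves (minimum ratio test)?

x1

Column x3 entries and ratios — s1: 7/2 = 7/2; x1: 2/(3/4) = 8/3.
Smallest ratio is 8/3 in the row of x1, so x1 leaves.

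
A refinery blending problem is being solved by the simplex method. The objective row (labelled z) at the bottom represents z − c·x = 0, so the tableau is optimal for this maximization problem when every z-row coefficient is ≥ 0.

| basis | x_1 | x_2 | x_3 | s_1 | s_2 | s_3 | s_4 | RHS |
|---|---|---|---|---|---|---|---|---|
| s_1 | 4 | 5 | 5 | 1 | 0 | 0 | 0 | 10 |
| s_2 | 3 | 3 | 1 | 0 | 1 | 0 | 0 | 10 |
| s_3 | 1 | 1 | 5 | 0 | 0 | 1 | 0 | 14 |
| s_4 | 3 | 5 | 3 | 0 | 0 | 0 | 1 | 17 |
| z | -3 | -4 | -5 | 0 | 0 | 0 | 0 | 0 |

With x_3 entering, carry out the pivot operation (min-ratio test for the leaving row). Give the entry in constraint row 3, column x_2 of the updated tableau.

-4

Ratio test on column x_3 — row 1: 10/5 = 2; row 2: 10/1 = 10; row 3: 14/5 = 14/5; row 4: 17/3 = 17/3. Minimum is 2 at row 1 (s_1 leaves); pivot element 5.
Divide row 1 by 5; eliminate column x_3 from the other rows.
Row 3 update in column x_2: 1 − 5·1 = -4.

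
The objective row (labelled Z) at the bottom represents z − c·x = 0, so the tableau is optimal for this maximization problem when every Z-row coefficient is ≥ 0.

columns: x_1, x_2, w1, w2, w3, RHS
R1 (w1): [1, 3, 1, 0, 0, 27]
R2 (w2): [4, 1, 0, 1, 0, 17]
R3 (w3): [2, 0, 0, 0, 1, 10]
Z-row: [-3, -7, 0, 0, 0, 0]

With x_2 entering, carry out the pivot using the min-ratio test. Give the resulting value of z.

63

Ratio test on column x_2 — row 1: 27/3 = 9; row 2: 17/1 = 17; row 3: entry 0 ≤ 0. Minimum is 9 at row 1 (w1 leaves); pivot element 3.
Pivot on row 1; the Z-row RHS becomes 0 − (-7)·9 = 63.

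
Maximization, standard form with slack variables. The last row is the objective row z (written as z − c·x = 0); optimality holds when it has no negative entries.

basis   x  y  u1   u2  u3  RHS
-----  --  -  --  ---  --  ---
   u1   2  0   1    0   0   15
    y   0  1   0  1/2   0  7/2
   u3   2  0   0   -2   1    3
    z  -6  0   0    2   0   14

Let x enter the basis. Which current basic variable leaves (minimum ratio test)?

Column x entries and ratios — u1: 15/2 = 15/2; y: 0 ≤ 0, skip; u3: 3/2 = 3/2.
Smallest ratio is 3/2 in the row of u3, so u3 leaves.

u3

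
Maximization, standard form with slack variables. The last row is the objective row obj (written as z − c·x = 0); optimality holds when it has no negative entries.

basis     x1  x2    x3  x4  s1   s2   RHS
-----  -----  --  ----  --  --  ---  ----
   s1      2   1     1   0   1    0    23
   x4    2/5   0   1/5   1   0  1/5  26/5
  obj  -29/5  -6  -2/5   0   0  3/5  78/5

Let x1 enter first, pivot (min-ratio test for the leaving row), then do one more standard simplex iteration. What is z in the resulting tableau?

768/5

Ratio test on column x1 — row 1: 23/2 = 23/2; row 2: (26/5)/(2/5) = 13. Minimum is 23/2 at row 1 (s1 leaves); pivot element 2.
Pivot on row 1; the obj-row RHS becomes 78/5 − (-29/5)·(23/2) = 823/10.
Next entering variable (most negative obj-row entry -31/10): x2.
Ratio test on column x2 — row 1: (23/2)/(1/2) = 23; row 2: entry -1/5 ≤ 0. Minimum is 23 at row 1 (x1 leaves); pivot element 1/2.
After the second pivot the obj-row RHS is 823/10 − (-31/10)·23 = 768/5.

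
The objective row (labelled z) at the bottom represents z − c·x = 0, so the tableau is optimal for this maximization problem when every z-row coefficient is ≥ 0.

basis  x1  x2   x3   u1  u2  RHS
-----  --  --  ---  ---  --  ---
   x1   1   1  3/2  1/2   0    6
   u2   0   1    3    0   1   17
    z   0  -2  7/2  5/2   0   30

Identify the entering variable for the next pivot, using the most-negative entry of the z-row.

x2

Negative z-row entries: x2: -2.
The most negative is -2 in column x2, so x2 enters.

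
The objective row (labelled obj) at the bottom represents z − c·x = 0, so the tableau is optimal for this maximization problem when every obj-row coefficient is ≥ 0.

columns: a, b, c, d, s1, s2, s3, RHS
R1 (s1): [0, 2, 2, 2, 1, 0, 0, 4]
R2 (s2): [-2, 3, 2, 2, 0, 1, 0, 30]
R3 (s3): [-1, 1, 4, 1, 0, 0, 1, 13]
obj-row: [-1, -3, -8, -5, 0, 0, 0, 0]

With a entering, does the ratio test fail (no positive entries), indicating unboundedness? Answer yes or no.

yes

Every constraint-row entry in column a is ≤ 0, so increasing a is unbounded.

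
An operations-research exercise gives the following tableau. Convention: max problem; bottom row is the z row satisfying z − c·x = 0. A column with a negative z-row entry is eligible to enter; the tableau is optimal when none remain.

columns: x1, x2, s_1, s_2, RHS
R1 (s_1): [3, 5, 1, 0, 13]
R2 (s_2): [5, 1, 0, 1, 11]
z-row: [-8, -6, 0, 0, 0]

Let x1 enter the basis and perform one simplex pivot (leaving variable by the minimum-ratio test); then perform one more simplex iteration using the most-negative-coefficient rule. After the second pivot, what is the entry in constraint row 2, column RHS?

Ratio test on column x1 — row 1: 13/3 = 13/3; row 2: 11/5 = 11/5. Minimum is 11/5 at row 2 (s_2 leaves); pivot element 5.
Divide row 2 by 5; eliminate column x1 from the other rows.
Second iteration: most negative z-row entry is -22/5 in column x2, so x2 enters.
Ratio test on column x2 — row 1: (32/5)/(22/5) = 16/11; row 2: (11/5)/(1/5) = 11. Minimum is 16/11 at row 1 (s_1 leaves); pivot element 22/5.
Divide row 1 by 22/5; eliminate column x2 from the other rows.
After both pivots, the entry at constraint row 2, column RHS is 21/11.

21/11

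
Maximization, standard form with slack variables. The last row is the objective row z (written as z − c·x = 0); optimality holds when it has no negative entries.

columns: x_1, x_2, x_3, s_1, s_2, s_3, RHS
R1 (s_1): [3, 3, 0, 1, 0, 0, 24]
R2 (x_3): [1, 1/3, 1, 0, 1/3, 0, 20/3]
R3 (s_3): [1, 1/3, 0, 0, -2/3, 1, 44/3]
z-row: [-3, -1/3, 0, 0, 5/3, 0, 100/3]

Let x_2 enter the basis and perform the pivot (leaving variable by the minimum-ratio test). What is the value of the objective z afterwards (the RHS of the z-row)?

Ratio test on column x_2 — row 1: 24/3 = 8; row 2: (20/3)/(1/3) = 20; row 3: (44/3)/(1/3) = 44. Minimum is 8 at row 1 (s_1 leaves); pivot element 3.
Pivot on row 1; the z-row RHS becomes 100/3 − (-1/3)·8 = 36.

36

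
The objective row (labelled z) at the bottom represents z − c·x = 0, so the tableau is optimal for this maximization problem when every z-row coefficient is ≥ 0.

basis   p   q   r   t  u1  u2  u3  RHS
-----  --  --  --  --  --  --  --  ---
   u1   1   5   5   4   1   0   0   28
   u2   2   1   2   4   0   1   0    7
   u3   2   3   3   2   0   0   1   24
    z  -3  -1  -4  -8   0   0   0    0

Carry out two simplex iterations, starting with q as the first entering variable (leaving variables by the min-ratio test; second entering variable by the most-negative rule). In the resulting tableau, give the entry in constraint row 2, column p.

Ratio test on column q — row 1: 28/5 = 28/5; row 2: 7/1 = 7; row 3: 24/3 = 8. Minimum is 28/5 at row 1 (u1 leaves); pivot element 5.
Divide row 1 by 5; eliminate column q from the other rows.
Second iteration: most negative z-row entry is -36/5 in column t, so t enters.
Ratio test on column t — row 1: (28/5)/(4/5) = 7; row 2: (7/5)/(16/5) = 7/16; row 3: entry -2/5 ≤ 0. Minimum is 7/16 at row 2 (u2 leaves); pivot element 16/5.
Divide row 2 by 16/5; eliminate column t from the other rows.
After both pivots, the entry at constraint row 2, column p is 9/16.

9/16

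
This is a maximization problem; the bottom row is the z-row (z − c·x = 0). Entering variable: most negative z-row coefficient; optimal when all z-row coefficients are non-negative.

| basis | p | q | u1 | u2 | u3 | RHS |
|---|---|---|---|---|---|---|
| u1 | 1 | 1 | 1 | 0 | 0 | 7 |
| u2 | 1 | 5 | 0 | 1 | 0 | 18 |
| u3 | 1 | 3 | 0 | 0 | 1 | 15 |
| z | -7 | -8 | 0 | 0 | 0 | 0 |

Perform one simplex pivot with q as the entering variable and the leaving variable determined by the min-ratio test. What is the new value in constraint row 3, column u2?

-3/5

Ratio test on column q — row 1: 7/1 = 7; row 2: 18/5 = 18/5; row 3: 15/3 = 5. Minimum is 18/5 at row 2 (u2 leaves); pivot element 5.
Divide row 2 by 5; eliminate column q from the other rows.
Row 3 update in column u2: 0 − 3·(1/5) = -3/5.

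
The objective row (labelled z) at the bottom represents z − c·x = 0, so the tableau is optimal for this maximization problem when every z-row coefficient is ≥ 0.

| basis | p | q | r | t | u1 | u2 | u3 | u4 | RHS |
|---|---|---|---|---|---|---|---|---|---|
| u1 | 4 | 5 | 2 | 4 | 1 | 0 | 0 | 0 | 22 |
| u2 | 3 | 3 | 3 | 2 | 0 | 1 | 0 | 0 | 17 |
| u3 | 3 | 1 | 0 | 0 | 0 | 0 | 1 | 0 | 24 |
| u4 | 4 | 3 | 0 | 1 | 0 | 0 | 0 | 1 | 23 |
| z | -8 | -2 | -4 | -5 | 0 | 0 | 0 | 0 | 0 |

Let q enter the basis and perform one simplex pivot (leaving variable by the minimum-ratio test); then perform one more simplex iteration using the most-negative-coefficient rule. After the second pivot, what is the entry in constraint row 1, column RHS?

Ratio test on column q — row 1: 22/5 = 22/5; row 2: 17/3 = 17/3; row 3: 24/1 = 24; row 4: 23/3 = 23/3. Minimum is 22/5 at row 1 (u1 leaves); pivot element 5.
Divide row 1 by 5; eliminate column q from the other rows.
Second iteration: most negative z-row entry is -32/5 in column p, so p enters.
Ratio test on column p — row 1: (22/5)/(4/5) = 11/2; row 2: (19/5)/(3/5) = 19/3; row 3: (98/5)/(11/5) = 98/11; row 4: (49/5)/(8/5) = 49/8. Minimum is 11/2 at row 1 (q leaves); pivot element 4/5.
Divide row 1 by 4/5; eliminate column p from the other rows.
After both pivots, the entry at constraint row 1, column RHS is 11/2.

11/2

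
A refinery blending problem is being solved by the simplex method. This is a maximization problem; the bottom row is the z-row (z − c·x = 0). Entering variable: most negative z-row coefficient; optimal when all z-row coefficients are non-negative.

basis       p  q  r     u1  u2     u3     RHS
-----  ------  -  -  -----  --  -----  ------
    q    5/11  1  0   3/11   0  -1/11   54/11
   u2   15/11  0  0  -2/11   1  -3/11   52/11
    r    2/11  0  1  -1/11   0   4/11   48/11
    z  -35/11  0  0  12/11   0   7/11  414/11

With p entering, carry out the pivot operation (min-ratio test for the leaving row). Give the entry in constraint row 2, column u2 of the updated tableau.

Ratio test on column p — row 1: (54/11)/(5/11) = 54/5; row 2: (52/11)/(15/11) = 52/15; row 3: (48/11)/(2/11) = 24. Minimum is 52/15 at row 2 (u2 leaves); pivot element 15/11.
Divide row 2 by 15/11; eliminate column p from the other rows.
In the new row 2, the u2 entry is the old entry divided by the pivot: 1/(15/11) = 11/15.

11/15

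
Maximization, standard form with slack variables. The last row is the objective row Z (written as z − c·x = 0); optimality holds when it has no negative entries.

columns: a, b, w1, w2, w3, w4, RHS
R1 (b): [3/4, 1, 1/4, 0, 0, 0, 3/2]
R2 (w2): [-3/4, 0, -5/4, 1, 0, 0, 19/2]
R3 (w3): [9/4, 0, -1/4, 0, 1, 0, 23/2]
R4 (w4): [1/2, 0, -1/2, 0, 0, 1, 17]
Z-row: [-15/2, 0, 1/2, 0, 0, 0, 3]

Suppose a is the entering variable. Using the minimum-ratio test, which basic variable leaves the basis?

Column a entries and ratios — b: (3/2)/(3/4) = 2; w2: -3/4 ≤ 0, skip; w3: (23/2)/(9/4) = 46/9; w4: 17/(1/2) = 34.
Smallest ratio is 2 in the row of b, so b leaves.

b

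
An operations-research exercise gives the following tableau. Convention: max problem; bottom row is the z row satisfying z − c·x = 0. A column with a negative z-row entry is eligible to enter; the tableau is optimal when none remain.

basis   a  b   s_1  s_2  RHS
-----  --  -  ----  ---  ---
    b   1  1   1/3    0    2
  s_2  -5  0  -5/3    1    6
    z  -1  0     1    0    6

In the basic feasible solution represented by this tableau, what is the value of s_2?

6

s_2 is basic (row 2); its value is the RHS of that row, 6.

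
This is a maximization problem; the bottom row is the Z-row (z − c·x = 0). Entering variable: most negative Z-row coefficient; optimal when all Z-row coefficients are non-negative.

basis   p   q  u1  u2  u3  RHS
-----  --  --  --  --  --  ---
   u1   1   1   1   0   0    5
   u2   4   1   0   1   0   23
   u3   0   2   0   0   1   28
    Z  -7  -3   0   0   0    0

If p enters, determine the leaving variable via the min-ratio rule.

Column p entries and ratios — u1: 5/1 = 5; u2: 23/4 = 23/4; u3: 0 ≤ 0, skip.
Smallest ratio is 5 in the row of u1, so u1 leaves.

u1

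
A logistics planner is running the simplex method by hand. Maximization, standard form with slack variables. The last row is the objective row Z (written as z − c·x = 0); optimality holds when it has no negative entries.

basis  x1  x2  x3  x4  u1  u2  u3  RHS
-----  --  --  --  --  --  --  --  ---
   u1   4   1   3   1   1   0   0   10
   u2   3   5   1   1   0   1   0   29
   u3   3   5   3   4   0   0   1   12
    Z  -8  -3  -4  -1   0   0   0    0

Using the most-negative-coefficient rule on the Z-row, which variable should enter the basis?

x1

Negative Z-row entries: x1: -8, x2: -3, x3: -4, x4: -1.
The most negative is -8 in column x1, so x1 enters.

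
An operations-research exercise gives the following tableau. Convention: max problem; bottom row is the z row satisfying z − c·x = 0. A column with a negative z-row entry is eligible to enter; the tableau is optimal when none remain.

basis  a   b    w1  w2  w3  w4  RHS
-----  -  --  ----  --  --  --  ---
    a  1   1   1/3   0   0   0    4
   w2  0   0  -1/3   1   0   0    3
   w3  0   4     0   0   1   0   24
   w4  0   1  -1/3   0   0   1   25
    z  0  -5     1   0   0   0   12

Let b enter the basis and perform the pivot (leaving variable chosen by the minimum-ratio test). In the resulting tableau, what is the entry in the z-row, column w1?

8/3

Ratio test on column b — row 1: 4/1 = 4; row 2: entry 0 ≤ 0; row 3: 24/4 = 6; row 4: 25/1 = 25. Minimum is 4 at row 1 (a leaves); pivot element 1.
Divide row 1 by 1; eliminate column b from the other rows.
z-row update in column w1: 1 − (-5)·(1/3) = 8/3.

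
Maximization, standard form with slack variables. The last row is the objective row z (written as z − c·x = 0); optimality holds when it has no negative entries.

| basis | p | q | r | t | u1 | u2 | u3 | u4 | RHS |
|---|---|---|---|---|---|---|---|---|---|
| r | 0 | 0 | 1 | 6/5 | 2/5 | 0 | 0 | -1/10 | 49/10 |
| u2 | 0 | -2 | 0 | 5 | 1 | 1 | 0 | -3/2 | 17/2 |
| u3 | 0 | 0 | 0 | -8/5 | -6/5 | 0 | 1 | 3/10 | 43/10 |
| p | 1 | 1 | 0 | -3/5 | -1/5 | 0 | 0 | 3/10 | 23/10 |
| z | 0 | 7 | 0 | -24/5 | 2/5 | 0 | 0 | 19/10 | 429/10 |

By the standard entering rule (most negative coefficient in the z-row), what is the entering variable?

t

Negative z-row entries: t: -24/5.
The most negative is -24/5 in column t, so t enters.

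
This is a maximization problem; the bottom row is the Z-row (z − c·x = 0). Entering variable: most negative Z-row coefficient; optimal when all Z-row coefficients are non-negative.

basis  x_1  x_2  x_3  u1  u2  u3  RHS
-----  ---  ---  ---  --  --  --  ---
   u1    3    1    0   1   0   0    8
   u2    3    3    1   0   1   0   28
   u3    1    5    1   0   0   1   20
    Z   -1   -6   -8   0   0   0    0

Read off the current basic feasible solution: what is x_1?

0

x_1 is not in the basis, so in the current basic feasible solution x_1 = 0.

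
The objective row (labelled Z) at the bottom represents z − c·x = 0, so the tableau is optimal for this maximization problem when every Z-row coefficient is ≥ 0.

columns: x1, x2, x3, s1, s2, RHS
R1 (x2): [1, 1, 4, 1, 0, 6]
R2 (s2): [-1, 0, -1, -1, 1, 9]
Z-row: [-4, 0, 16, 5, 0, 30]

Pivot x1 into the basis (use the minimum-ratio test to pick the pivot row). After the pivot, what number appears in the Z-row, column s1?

9

Ratio test on column x1 — row 1: 6/1 = 6; row 2: entry -1 ≤ 0. Minimum is 6 at row 1 (x2 leaves); pivot element 1.
Divide row 1 by 1; eliminate column x1 from the other rows.
Z-row update in column s1: 5 − (-4)·1 = 9.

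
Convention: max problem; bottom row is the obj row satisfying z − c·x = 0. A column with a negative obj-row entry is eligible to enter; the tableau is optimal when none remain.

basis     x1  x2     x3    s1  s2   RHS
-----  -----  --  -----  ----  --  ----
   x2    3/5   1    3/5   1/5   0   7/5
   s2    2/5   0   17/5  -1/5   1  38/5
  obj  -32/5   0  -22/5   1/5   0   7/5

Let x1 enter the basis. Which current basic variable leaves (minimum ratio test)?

x2

Column x1 entries and ratios — x2: (7/5)/(3/5) = 7/3; s2: (38/5)/(2/5) = 19.
Smallest ratio is 7/3 in the row of x2, so x2 leaves.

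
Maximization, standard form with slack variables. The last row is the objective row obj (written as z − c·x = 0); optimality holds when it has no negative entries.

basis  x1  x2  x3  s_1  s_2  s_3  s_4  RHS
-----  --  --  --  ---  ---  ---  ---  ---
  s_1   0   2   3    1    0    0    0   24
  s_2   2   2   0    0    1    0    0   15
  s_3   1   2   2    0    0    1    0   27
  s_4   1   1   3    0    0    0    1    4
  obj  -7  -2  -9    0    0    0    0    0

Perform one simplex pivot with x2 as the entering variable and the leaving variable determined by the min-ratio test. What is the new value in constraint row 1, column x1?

Ratio test on column x2 — row 1: 24/2 = 12; row 2: 15/2 = 15/2; row 3: 27/2 = 27/2; row 4: 4/1 = 4. Minimum is 4 at row 4 (s_4 leaves); pivot element 1.
Divide row 4 by 1; eliminate column x2 from the other rows.
Row 1 update in column x1: 0 − 2·1 = -2.

-2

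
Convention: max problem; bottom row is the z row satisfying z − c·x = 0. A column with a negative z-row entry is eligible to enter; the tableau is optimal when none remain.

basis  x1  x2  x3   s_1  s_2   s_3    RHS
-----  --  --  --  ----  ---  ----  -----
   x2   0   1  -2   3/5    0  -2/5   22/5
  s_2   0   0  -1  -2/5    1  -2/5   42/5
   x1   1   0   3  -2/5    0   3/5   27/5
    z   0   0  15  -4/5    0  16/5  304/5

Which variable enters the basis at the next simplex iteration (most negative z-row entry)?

Negative z-row entries: s_1: -4/5.
The most negative is -4/5 in column s_1, so s_1 enters.

s_1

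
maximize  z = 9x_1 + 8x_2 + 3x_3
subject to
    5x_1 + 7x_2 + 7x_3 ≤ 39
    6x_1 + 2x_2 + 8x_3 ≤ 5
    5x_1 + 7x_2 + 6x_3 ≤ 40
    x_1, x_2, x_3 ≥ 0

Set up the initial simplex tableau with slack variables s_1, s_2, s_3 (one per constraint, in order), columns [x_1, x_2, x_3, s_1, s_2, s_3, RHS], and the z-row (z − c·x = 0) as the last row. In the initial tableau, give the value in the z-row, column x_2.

-8

The z-row carries the negated objective coefficients: the x_2 entry is -8.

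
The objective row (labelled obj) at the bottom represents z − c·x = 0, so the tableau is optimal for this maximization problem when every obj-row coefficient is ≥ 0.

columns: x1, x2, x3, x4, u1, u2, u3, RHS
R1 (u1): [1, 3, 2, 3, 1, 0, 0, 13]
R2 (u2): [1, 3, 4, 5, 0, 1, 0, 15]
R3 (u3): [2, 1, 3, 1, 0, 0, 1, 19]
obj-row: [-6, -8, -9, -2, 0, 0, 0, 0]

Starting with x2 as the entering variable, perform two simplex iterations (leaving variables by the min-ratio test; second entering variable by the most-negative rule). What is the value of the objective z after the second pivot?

115/3

Ratio test on column x2 — row 1: 13/3 = 13/3; row 2: 15/3 = 5; row 3: 19/1 = 19. Minimum is 13/3 at row 1 (u1 leaves); pivot element 3.
Pivot on row 1; the obj-row RHS becomes 0 − (-8)·(13/3) = 104/3.
Next entering variable (most negative obj-row entry -11/3): x3.
Ratio test on column x3 — row 1: (13/3)/(2/3) = 13/2; row 2: 2/2 = 1; row 3: (44/3)/(7/3) = 44/7. Minimum is 1 at row 2 (u2 leaves); pivot element 2.
After the second pivot the obj-row RHS is 104/3 − (-11/3)·1 = 115/3.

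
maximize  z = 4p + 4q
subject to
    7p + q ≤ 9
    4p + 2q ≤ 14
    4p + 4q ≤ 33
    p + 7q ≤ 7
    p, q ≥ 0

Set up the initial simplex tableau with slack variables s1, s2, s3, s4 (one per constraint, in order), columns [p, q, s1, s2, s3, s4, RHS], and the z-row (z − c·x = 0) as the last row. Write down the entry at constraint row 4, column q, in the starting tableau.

Constraint 4 has coefficient 7 on q.

7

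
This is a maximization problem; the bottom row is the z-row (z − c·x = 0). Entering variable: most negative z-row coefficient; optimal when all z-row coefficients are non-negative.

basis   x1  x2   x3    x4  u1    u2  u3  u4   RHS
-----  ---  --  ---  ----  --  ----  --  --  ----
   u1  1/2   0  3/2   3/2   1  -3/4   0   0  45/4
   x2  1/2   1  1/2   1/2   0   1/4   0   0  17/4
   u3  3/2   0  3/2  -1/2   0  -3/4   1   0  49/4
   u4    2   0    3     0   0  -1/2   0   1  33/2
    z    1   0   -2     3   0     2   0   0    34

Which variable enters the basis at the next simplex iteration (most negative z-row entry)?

Negative z-row entries: x3: -2.
The most negative is -2 in column x3, so x3 enters.

x3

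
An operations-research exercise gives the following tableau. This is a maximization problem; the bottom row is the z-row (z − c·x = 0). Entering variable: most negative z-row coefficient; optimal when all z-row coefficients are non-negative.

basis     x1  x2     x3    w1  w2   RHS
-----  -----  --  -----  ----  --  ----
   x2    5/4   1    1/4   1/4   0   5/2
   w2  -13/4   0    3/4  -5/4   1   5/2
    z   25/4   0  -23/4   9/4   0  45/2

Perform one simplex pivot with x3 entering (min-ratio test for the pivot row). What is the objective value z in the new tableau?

Ratio test on column x3 — row 1: (5/2)/(1/4) = 10; row 2: (5/2)/(3/4) = 10/3. Minimum is 10/3 at row 2 (w2 leaves); pivot element 3/4.
Pivot on row 2; the z-row RHS becomes 45/2 − (-23/4)·(10/3) = 125/3.

125/3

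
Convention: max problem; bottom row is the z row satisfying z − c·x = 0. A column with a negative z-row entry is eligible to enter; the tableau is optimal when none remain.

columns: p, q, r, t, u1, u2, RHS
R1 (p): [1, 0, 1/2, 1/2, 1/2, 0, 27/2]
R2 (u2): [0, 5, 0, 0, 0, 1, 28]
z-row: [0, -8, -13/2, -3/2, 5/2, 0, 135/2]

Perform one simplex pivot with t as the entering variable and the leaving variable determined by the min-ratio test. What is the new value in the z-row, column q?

Ratio test on column t — row 1: (27/2)/(1/2) = 27; row 2: entry 0 ≤ 0. Minimum is 27 at row 1 (p leaves); pivot element 1/2.
Divide row 1 by 1/2; eliminate column t from the other rows.
z-row update in column q: -8 − (-3/2)·0 = -8.

-8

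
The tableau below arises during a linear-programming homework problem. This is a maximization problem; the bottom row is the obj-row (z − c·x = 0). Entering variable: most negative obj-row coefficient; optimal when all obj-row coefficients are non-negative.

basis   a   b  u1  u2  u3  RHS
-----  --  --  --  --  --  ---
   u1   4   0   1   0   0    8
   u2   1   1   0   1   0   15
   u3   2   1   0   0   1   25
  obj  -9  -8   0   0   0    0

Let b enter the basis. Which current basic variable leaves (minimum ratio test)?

u2

Column b entries and ratios — u1: 0 ≤ 0, skip; u2: 15/1 = 15; u3: 25/1 = 25.
Smallest ratio is 15 in the row of u2, so u2 leaves.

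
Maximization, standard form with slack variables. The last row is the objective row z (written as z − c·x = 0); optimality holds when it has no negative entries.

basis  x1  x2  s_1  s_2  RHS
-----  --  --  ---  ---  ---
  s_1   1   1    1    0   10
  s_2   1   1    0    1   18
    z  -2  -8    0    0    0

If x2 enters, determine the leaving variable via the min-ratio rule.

s_1

Column x2 entries and ratios — s_1: 10/1 = 10; s_2: 18/1 = 18.
Smallest ratio is 10 in the row of s_1, so s_1 leaves.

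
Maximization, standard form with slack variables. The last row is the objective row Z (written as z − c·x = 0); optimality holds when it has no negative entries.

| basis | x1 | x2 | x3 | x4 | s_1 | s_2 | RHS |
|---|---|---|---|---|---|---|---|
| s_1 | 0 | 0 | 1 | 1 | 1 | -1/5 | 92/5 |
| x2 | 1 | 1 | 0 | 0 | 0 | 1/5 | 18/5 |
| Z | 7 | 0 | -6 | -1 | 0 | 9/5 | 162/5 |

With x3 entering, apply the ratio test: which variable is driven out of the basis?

s_1

Column x3 entries and ratios — s_1: (92/5)/1 = 92/5; x2: 0 ≤ 0, skip.
Smallest ratio is 92/5 in the row of s_1, so s_1 leaves.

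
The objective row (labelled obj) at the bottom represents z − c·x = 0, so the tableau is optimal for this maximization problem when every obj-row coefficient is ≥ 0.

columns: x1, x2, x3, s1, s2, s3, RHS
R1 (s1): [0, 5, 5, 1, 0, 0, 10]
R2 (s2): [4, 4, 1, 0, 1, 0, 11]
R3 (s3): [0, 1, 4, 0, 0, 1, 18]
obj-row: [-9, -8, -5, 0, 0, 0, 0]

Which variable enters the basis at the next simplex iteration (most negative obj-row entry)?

Negative obj-row entries: x1: -9, x2: -8, x3: -5.
The most negative is -9 in column x1, so x1 enters.

x1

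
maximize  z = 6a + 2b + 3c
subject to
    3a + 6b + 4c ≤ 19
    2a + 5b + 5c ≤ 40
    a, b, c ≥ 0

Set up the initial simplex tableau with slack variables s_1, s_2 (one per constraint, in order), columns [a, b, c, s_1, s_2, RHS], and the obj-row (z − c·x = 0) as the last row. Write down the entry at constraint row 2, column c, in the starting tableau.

Constraint 2 has coefficient 5 on c.

5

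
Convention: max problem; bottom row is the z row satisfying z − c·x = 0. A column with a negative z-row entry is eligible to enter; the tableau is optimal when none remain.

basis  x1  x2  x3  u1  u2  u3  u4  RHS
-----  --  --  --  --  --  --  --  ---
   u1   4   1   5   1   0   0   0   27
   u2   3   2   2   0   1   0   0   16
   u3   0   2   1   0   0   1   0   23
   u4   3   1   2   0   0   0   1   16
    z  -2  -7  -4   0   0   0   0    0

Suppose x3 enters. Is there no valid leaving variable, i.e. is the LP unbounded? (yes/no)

no

Column x3 has positive entries in row(s) 1, 2, 3, 4, so the ratio test bounds it — not unbounded.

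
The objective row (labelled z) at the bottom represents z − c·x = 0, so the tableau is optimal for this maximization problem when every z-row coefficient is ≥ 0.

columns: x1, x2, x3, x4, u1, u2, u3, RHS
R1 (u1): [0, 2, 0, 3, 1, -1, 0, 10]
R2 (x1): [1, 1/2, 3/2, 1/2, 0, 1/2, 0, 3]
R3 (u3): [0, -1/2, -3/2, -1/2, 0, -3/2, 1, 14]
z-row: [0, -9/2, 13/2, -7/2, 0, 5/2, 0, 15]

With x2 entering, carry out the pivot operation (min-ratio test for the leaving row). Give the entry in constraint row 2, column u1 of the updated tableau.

-1/4

Ratio test on column x2 — row 1: 10/2 = 5; row 2: 3/(1/2) = 6; row 3: entry -1/2 ≤ 0. Minimum is 5 at row 1 (u1 leaves); pivot element 2.
Divide row 1 by 2; eliminate column x2 from the other rows.
Row 2 update in column u1: 0 − (1/2)·(1/2) = -1/4.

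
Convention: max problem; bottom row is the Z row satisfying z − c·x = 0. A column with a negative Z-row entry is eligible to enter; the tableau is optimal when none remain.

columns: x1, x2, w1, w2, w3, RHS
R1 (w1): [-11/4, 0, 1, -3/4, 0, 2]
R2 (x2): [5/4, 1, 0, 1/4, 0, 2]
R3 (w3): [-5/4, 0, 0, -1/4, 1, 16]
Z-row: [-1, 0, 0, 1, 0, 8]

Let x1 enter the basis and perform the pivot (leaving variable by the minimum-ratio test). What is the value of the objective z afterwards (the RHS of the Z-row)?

48/5

Ratio test on column x1 — row 1: entry -11/4 ≤ 0; row 2: 2/(5/4) = 8/5; row 3: entry -5/4 ≤ 0. Minimum is 8/5 at row 2 (x2 leaves); pivot element 5/4.
Pivot on row 2; the Z-row RHS becomes 8 − (-1)·(8/5) = 48/5.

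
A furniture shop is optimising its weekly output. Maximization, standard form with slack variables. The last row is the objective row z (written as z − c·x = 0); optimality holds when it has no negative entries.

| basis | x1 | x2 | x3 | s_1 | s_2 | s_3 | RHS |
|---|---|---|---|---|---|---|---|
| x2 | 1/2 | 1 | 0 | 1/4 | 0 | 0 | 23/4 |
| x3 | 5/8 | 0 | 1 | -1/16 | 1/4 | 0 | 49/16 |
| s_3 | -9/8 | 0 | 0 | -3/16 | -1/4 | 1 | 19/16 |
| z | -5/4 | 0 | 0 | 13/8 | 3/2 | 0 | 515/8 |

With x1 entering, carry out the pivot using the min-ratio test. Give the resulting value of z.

141/2

Ratio test on column x1 — row 1: (23/4)/(1/2) = 23/2; row 2: (49/16)/(5/8) = 49/10; row 3: entry -9/8 ≤ 0. Minimum is 49/10 at row 2 (x3 leaves); pivot element 5/8.
Pivot on row 2; the z-row RHS becomes 515/8 − (-5/4)·(49/10) = 141/2.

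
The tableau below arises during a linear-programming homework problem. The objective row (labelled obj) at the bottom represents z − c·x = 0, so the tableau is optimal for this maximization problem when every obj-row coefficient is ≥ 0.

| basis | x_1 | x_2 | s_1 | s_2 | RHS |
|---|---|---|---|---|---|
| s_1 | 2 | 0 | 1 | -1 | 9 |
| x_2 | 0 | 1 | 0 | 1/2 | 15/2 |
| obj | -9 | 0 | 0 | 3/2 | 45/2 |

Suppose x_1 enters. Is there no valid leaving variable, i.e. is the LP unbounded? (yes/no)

no

Column x_1 has positive entries in row(s) 1, so the ratio test bounds it — not unbounded.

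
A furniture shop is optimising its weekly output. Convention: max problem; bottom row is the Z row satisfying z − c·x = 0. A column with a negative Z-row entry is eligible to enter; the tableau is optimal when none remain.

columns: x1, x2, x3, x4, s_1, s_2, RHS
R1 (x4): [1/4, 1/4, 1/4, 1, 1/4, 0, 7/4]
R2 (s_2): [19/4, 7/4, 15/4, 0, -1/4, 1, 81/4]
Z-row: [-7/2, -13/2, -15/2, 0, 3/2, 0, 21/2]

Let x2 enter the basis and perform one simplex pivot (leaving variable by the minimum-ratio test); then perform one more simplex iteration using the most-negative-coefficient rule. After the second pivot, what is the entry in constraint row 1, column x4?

Ratio test on column x2 — row 1: (7/4)/(1/4) = 7; row 2: (81/4)/(7/4) = 81/7. Minimum is 7 at row 1 (x4 leaves); pivot element 1/4.
Divide row 1 by 1/4; eliminate column x2 from the other rows.
Second iteration: most negative Z-row entry is -1 in column x3, so x3 enters.
Ratio test on column x3 — row 1: 7/1 = 7; row 2: 8/2 = 4. Minimum is 4 at row 2 (s_2 leaves); pivot element 2.
Divide row 2 by 2; eliminate column x3 from the other rows.
After both pivots, the entry at constraint row 1, column x4 is 15/2.

15/2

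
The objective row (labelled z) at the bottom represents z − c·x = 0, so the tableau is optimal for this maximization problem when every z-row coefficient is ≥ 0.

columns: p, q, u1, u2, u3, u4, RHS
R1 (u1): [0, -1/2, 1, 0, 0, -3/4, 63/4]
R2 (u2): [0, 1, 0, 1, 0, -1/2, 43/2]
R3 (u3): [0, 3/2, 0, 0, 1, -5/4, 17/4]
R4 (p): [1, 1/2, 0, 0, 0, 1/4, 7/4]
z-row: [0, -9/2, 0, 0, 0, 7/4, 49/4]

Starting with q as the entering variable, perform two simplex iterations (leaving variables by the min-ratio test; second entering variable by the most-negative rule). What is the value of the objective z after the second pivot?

Ratio test on column q — row 1: entry -1/2 ≤ 0; row 2: (43/2)/1 = 43/2; row 3: (17/4)/(3/2) = 17/6; row 4: (7/4)/(1/2) = 7/2. Minimum is 17/6 at row 3 (u3 leaves); pivot element 3/2.
Pivot on row 3; the z-row RHS becomes 49/4 − (-9/2)·(17/6) = 25.
Next entering variable (most negative z-row entry -2): u4.
Ratio test on column u4 — row 1: entry -7/6 ≤ 0; row 2: (56/3)/(1/3) = 56; row 3: entry -5/6 ≤ 0; row 4: (1/3)/(2/3) = 1/2. Minimum is 1/2 at row 4 (p leaves); pivot element 2/3.
After the second pivot the z-row RHS is 25 − (-2)·(1/2) = 26.

26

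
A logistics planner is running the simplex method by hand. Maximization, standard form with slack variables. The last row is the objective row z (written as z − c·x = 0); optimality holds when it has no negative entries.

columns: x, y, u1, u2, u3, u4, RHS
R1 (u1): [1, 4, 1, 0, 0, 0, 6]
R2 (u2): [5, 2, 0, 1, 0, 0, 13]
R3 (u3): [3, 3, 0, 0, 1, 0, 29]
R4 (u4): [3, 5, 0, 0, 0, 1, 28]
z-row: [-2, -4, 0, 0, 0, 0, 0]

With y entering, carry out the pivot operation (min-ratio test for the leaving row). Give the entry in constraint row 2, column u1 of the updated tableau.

-1/2

Ratio test on column y — row 1: 6/4 = 3/2; row 2: 13/2 = 13/2; row 3: 29/3 = 29/3; row 4: 28/5 = 28/5. Minimum is 3/2 at row 1 (u1 leaves); pivot element 4.
Divide row 1 by 4; eliminate column y from the other rows.
Row 2 update in column u1: 0 − 2·(1/4) = -1/2.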